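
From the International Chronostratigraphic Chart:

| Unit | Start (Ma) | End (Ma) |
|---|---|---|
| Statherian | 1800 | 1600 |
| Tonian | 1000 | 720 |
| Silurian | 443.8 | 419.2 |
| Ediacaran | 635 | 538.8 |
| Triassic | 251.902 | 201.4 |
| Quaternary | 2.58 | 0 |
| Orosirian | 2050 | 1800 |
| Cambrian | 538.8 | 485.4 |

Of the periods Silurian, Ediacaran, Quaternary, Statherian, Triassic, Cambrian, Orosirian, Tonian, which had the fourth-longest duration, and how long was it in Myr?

Start − end for each: Silurian 443.8 − 419.2 = 24.6; Ediacaran 635 − 538.8 = 96.2; Quaternary 2.58 − 0 = 2.58; Statherian 1800 − 1600 = 200; Triassic 251.902 − 201.4 = 50.502; Cambrian 538.8 − 485.4 = 53.4; Orosirian 2050 − 1800 = 250; Tonian 1000 − 720 = 280.
Ranking these from longest: Tonian > Orosirian > Statherian > Ediacaran > Cambrian > Triassic > Silurian > Quaternary.
Position 4 in that ranking is Ediacaran, which lasted 96.2 Myr.

Ediacaran, 96.2 million years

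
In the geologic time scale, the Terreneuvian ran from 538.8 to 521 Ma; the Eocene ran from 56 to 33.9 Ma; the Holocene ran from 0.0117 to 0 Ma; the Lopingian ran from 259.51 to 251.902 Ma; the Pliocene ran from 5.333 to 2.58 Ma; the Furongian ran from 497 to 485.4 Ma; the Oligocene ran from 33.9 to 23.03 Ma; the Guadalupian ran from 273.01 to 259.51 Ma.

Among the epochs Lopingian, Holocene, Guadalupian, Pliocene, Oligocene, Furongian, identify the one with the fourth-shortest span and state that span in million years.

Oligocene, 10.87 million years

Durations: Lopingian 7.608; Holocene 0.0117; Guadalupian 13.5; Pliocene 2.753; Oligocene 10.87; Furongian 11.6 Myr.
Sorted shortest-first: Holocene (0.0117), Pliocene (2.753), Lopingian (7.608), Oligocene (10.87), Furongian (11.6), Guadalupian (13.5).
The fourth shortest is Oligocene at 10.87 Myr.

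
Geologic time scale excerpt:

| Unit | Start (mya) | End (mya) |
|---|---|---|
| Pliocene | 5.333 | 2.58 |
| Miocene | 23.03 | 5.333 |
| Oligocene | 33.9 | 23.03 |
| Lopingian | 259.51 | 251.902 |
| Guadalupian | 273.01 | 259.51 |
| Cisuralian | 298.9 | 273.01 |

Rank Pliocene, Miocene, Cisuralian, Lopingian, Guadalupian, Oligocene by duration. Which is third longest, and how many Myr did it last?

Durations: Pliocene 2.753; Miocene 17.697; Cisuralian 25.89; Lopingian 7.608; Guadalupian 13.5; Oligocene 10.87 Myr.
Sorted longest-first: Cisuralian (25.89), Miocene (17.697), Guadalupian (13.5), Oligocene (10.87), Lopingian (7.608), Pliocene (2.753).
The third longest is Guadalupian at 13.5 Myr.

Guadalupian, 13.5 million years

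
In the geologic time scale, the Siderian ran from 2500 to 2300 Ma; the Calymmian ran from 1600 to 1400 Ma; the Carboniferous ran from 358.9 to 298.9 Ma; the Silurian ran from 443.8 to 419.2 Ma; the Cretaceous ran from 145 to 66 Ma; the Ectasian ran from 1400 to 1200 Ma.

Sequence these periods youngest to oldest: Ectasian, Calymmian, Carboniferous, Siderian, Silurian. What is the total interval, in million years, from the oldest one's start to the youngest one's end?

Start ages (Ma): Siderian 2500, Calymmian 1600, Ectasian 1400, Silurian 443.8, Carboniferous 358.9.
Ordered youngest to oldest: Carboniferous, Silurian, Ectasian, Calymmian, Siderian.
Span = 2500 − 298.9 = 2201.1 Myr.

Carboniferous, Silurian, Ectasian, Calymmian, Siderian; total span 2201.1 Myr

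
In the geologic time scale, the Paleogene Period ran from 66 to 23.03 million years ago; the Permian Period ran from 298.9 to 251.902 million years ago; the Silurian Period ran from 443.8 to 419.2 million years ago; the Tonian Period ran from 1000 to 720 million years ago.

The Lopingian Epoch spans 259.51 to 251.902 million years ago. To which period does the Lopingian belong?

Permian

The Lopingian (259.51–251.902 Ma) lies entirely within 298.9–251.902 Ma, the Permian Period.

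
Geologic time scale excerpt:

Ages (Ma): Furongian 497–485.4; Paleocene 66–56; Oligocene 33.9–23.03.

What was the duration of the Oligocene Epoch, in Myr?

10.87 million years

33.9 − 23.03 = 10.87 million years.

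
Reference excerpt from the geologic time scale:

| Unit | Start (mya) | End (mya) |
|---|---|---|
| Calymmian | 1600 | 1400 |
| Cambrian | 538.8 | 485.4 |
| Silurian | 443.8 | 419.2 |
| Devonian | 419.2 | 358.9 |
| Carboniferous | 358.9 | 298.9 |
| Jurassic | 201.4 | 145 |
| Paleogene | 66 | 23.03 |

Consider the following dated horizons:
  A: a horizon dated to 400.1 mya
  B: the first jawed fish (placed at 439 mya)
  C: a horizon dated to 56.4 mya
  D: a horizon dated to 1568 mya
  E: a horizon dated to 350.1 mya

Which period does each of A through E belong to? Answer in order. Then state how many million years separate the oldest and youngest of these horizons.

Match each age against the start–end ranges in the excerpt: A = 400.1 Ma → Devonian (419.2–358.9); B = 439 Ma → Silurian (443.8–419.2); C = 56.4 Ma → Paleogene (66–23.03); D = 1568 Ma → Calymmian (1600–1400); E = 350.1 Ma → Carboniferous (358.9–298.9).
The largest age is 1568 Ma and the smallest is 56.4 Ma; their difference is 1511.6 Myr.

A — Devonian; B — Silurian; C — Paleogene; D — Calymmian; E — Carboniferous; span 1511.6 million years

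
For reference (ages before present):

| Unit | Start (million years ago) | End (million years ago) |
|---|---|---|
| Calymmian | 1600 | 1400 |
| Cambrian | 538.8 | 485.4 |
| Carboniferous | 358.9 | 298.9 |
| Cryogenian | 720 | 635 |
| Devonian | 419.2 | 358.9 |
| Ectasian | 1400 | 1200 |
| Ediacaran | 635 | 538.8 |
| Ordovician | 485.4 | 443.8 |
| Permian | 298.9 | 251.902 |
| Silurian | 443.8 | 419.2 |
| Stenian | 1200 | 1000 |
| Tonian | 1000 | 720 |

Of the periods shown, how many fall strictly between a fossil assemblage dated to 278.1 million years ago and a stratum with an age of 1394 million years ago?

The older date is 1394 Ma and the younger is 278.1 Ma.
Periods with start < 1394 and end > 278.1 Ma: Stenian (1200–1000), Tonian (1000–720), Cryogenian (720–635), Ediacaran (635–538.8), Cambrian (538.8–485.4), Ordovician (485.4–443.8), Silurian (443.8–419.2), Devonian (419.2–358.9), Carboniferous (358.9–298.9).
That is 9 complete periods.

9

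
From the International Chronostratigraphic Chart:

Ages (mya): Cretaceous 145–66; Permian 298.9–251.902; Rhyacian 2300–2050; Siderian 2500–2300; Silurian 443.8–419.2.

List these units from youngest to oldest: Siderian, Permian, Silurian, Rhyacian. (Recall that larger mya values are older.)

Permian, Silurian, Rhyacian, Siderian

The oldest of these is Siderian (starts 2500 Ma) and the youngest is Permian (ends 251.902 Ma).
In between, by decreasing start age: Rhyacian (2300), Silurian (443.8).
Listing youngest first means reversing that sequence.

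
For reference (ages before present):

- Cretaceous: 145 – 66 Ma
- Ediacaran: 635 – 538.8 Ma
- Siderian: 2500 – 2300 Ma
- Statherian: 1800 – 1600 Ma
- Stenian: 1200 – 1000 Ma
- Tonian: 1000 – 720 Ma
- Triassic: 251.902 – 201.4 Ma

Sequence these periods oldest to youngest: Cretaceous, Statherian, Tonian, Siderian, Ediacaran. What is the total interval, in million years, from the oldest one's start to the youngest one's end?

Siderian → Statherian → Tonian → Ediacaran → Cretaceous; total span 2434 Myr

From the excerpt: Cretaceous 145–66; Statherian 1800–1600; Tonian 1000–720; Siderian 2500–2300; Ediacaran 635–538.8 (Ma).
Larger Ma is earlier, so the oldest is Siderian and the youngest is Cretaceous; oldest to youngest: Siderian, Statherian, Tonian, Ediacaran, Cretaceous.
Oldest start 2500 minus youngest end 66 gives 2434 Myr overall.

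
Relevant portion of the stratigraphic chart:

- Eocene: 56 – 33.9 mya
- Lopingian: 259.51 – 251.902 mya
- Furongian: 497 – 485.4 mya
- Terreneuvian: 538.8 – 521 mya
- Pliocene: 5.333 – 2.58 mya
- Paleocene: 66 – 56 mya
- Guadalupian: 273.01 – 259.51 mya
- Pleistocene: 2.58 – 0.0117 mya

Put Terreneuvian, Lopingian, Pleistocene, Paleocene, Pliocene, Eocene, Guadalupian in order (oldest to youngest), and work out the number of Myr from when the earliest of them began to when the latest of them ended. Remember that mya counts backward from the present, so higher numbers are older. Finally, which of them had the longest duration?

From the excerpt: Terreneuvian 538.8–521; Lopingian 259.51–251.902; Pleistocene 2.58–0.0117; Paleocene 66–56; Pliocene 5.333–2.58; Eocene 56–33.9; Guadalupian 273.01–259.51 (Ma).
Larger Ma is earlier, so the oldest is Terreneuvian and the youngest is Pleistocene; oldest to youngest: Terreneuvian, Guadalupian, Lopingian, Paleocene, Eocene, Pliocene, Pleistocene.
Oldest start 538.8 minus youngest end 0.0117 gives 538.7883 Myr overall.
Individual lengths (start − end): Guadalupian 13.5; Paleocene 10; Terreneuvian 17.8; Eocene 22.1; Pliocene 2.753; Pleistocene 2.5683; Lopingian 7.608. The largest is Eocene at 22.1 Myr.

Terreneuvian, Guadalupian, Lopingian, Paleocene, Eocene, Pliocene, Pleistocene; total span 538.7883 Myr; longest is Eocene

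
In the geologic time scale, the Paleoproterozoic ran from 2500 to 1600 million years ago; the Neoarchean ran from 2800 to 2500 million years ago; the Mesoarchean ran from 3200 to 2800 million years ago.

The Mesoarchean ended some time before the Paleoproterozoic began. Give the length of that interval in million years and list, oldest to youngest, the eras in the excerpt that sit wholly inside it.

300 million years; Neoarchean

End of Mesoarchean = 2800 Ma; start of Paleoproterozoic = 2500 Ma.
Gap = 2800 − 2500 = 300 Myr.
Eras wholly inside 2800–2500 Ma: Neoarchean (2800–2500).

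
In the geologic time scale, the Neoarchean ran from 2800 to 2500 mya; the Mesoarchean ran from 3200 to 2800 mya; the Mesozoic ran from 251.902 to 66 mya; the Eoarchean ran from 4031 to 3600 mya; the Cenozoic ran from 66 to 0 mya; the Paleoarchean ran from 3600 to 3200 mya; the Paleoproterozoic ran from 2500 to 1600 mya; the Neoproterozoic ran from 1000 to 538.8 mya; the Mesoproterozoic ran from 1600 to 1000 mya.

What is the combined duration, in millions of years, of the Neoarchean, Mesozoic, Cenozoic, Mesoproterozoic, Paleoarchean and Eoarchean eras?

1982.902 million years

Duration is start − end for each: (2800 − 2500) + (251.902 − 66) + (66 − 0) + (1600 − 1000) + (3600 − 3200) + (4031 − 3600).
That is 300 + 185.902 + 66 + 600 + 400 + 431, which totals 1982.902 million years.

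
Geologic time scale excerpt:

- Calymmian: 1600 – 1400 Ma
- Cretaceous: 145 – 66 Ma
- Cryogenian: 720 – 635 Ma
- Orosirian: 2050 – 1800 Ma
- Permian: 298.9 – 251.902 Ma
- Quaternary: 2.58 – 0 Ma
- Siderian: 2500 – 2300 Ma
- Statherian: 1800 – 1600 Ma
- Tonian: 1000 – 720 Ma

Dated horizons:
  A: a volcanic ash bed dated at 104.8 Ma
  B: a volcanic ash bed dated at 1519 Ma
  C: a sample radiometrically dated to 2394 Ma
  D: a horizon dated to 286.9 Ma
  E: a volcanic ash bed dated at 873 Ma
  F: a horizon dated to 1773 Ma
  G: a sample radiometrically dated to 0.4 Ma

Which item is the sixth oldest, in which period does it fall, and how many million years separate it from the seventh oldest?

A, in the Cretaceous; 104.4 million years to G

Larger Ma means older, so oldest first: C 2394 > F 1773 > B 1519 > E 873 > D 286.9 > A 104.8 > G 0.4.
Counting 6 along gives A (104.8 Ma); the excerpt puts that inside the Cretaceous, 145–66 Ma.
Next in line is G (0.4 Ma), and 104.8 − 0.4 = 104.4 Myr.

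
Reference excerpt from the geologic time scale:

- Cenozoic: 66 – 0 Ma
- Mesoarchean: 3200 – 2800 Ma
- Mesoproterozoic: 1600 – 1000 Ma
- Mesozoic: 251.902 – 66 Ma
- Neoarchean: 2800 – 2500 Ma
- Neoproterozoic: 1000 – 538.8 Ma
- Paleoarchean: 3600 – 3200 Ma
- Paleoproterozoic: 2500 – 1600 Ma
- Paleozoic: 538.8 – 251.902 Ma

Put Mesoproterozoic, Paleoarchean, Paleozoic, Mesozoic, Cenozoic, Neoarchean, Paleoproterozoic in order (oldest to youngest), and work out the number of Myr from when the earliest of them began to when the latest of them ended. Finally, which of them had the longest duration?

From the excerpt: Mesoproterozoic 1600–1000; Paleoarchean 3600–3200; Paleozoic 538.8–251.902; Mesozoic 251.902–66; Cenozoic 66–0; Neoarchean 2800–2500; Paleoproterozoic 2500–1600 (Ma).
Larger Ma is earlier, so the oldest is Paleoarchean and the youngest is Cenozoic; oldest to youngest: Paleoarchean, Neoarchean, Paleoproterozoic, Mesoproterozoic, Paleozoic, Mesozoic, Cenozoic.
Oldest start 3600 minus youngest end 0 gives 3600 Myr overall.
Individual lengths (start − end): Paleoproterozoic 900; Paleoarchean 400; Neoarchean 300; Mesozoic 185.902; Mesoproterozoic 600; Paleozoic 286.898; Cenozoic 66. The largest is Paleoproterozoic at 900 Myr.

Paleoarchean, Neoarchean, Paleoproterozoic, Mesoproterozoic, Paleozoic, Mesozoic, Cenozoic; total span 3600 Myr; longest is Paleoproterozoic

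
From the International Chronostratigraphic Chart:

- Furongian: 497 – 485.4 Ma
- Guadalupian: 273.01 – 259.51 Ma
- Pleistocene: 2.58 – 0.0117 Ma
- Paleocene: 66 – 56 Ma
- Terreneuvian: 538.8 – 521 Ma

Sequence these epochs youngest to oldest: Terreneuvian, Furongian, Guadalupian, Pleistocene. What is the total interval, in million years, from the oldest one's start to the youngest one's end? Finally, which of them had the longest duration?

From the excerpt: Terreneuvian 538.8–521; Furongian 497–485.4; Guadalupian 273.01–259.51; Pleistocene 2.58–0.0117 (Ma).
Larger Ma is earlier, so the oldest is Terreneuvian and the youngest is Pleistocene; youngest to oldest: Pleistocene, Guadalupian, Furongian, Terreneuvian.
Oldest start 538.8 minus youngest end 0.0117 gives 538.7883 Myr overall.
Individual lengths (start − end): Furongian 11.6; Pleistocene 2.5683; Guadalupian 13.5; Terreneuvian 17.8. The largest is Terreneuvian at 17.8 Myr.

Pleistocene → Guadalupian → Furongian → Terreneuvian; total span 538.7883 Myr; longest is Terreneuvian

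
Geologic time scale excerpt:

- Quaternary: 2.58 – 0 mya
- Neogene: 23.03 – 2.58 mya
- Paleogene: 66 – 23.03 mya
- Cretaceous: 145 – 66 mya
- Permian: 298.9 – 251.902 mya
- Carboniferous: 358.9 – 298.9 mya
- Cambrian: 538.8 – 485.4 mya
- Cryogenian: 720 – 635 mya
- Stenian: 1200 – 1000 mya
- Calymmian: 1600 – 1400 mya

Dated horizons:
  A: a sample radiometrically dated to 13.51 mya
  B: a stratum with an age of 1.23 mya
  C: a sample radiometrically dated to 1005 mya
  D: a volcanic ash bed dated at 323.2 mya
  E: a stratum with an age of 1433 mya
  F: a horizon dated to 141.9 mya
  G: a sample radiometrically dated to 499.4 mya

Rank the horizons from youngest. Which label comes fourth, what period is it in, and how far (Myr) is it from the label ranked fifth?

Smaller Ma means younger, so youngest first: B 1.23 < A 13.51 < F 141.9 < D 323.2 < G 499.4 < C 1005 < E 1433.
Counting 4 along gives D (323.2 Ma); the excerpt puts that inside the Carboniferous, 358.9–298.9 Ma.
Next in line is G (499.4 Ma), and 499.4 − 323.2 = 176.2 Myr.

D, in the Carboniferous; 176.2 million years to G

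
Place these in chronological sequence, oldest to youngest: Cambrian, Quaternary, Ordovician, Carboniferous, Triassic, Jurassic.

Era membership (oldest first within each) — Paleozoic: Cambrian, Ordovician, Carboniferous; Mesozoic: Triassic, Jurassic; Cenozoic: Quaternary. Paleozoic precedes Mesozoic, which precedes Cenozoic. Concatenating the groups in that era order gives oldest to youngest directly.

Cambrian, then Ordovician, then Carboniferous, then Triassic, then Jurassic, then Quaternary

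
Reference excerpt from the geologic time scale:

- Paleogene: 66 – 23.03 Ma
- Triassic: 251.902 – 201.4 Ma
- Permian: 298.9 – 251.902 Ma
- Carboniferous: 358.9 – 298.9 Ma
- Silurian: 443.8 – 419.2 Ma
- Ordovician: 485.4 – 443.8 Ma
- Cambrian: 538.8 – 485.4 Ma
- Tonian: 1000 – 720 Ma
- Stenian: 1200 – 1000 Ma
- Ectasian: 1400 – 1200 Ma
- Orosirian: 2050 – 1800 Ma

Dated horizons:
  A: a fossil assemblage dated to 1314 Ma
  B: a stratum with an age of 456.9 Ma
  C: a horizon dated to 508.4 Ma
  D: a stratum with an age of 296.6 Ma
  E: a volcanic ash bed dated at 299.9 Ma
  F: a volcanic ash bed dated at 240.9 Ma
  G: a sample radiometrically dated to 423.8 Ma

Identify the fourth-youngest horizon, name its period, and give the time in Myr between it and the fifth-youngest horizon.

G, in the Silurian; 33.1 million years to B

Sorted youngest-first by Ma: F (240.9), D (296.6), E (299.9), G (423.8), B (456.9), C (508.4), A (1314).
The fourth youngest is G at 423.8 Ma, which lies in 443.8–419.2 Ma: the Silurian.
The fifth youngest is B at 456.9 Ma; separation = |423.8 − 456.9| = 33.1 Myr.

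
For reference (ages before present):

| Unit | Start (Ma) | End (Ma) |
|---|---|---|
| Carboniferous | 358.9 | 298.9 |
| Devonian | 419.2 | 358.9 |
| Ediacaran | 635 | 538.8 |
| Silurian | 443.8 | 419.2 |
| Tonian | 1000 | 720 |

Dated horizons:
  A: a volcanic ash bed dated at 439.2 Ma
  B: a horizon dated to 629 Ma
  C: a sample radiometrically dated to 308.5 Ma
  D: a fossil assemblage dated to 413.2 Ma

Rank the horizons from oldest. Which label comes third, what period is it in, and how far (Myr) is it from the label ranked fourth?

Sorted oldest-first by Ma: B (629), A (439.2), D (413.2), C (308.5).
The third oldest is D at 413.2 Ma, which lies in 419.2–358.9 Ma: the Devonian.
The fourth oldest is C at 308.5 Ma; separation = |413.2 − 308.5| = 104.7 Myr.

D, in the Devonian; 104.7 million years to C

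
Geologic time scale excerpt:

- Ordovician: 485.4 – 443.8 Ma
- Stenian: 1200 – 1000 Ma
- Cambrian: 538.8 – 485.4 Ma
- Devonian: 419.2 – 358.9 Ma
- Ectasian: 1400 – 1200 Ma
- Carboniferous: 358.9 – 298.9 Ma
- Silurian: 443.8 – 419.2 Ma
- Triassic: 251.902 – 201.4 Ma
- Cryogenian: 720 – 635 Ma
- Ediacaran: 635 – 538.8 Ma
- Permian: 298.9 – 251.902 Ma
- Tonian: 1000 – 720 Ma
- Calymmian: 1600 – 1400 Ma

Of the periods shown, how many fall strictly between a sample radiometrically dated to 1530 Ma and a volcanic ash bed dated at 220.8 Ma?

The older date is 1530 Ma and the younger is 220.8 Ma.
Periods with start < 1530 and end > 220.8 Ma: Ectasian (1400–1200), Stenian (1200–1000), Tonian (1000–720), Cryogenian (720–635), Ediacaran (635–538.8), Cambrian (538.8–485.4), Ordovician (485.4–443.8), Silurian (443.8–419.2), Devonian (419.2–358.9), Carboniferous (358.9–298.9), Permian (298.9–251.902).
That is 11 complete periods.

11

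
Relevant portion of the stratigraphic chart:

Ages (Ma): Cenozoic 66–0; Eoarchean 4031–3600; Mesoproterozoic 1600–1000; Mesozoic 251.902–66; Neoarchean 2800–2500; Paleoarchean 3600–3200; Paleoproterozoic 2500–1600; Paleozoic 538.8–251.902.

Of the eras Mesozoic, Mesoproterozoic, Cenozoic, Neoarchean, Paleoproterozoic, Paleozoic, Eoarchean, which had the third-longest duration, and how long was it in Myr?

Start − end for each: Mesozoic 251.902 − 66 = 185.902; Mesoproterozoic 1600 − 1000 = 600; Cenozoic 66 − 0 = 66; Neoarchean 2800 − 2500 = 300; Paleoproterozoic 2500 − 1600 = 900; Paleozoic 538.8 − 251.902 = 286.898; Eoarchean 4031 − 3600 = 431.
Ranking these from longest: Paleoproterozoic > Mesoproterozoic > Eoarchean > Neoarchean > Paleozoic > Mesozoic > Cenozoic.
Position 3 in that ranking is Eoarchean, which lasted 431 Myr.

Eoarchean, 431 million years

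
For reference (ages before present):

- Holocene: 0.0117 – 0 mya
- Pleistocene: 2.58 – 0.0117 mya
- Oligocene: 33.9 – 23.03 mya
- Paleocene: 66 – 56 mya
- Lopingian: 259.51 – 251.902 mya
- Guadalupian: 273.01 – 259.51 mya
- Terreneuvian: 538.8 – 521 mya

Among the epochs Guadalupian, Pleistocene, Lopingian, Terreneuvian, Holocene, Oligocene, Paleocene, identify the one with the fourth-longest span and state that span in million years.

Paleocene, 10 million years

Durations: Guadalupian 13.5; Pleistocene 2.5683; Lopingian 7.608; Terreneuvian 17.8; Holocene 0.0117; Oligocene 10.87; Paleocene 10 Myr.
Sorted longest-first: Terreneuvian (17.8), Guadalupian (13.5), Oligocene (10.87), Paleocene (10), Lopingian (7.608), Pleistocene (2.5683), Holocene (0.0117).
The fourth longest is Paleocene at 10 Myr.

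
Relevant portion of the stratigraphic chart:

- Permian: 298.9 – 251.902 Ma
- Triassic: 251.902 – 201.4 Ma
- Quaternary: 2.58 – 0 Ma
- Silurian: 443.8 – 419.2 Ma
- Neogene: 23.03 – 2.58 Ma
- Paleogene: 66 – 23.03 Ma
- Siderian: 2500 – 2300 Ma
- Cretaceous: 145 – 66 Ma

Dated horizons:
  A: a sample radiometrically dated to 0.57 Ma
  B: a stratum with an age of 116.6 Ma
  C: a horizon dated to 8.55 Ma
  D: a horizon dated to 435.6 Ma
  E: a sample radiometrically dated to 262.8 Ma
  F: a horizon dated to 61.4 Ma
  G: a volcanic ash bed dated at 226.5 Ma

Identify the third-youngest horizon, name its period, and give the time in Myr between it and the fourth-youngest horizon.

F, in the Paleogene; 55.2 million years to B

Sorted youngest-first by Ma: A (0.57), C (8.55), F (61.4), B (116.6), G (226.5), E (262.8), D (435.6).
The third youngest is F at 61.4 Ma, which lies in 66–23.03 Ma: the Paleogene.
The fourth youngest is B at 116.6 Ma; separation = |61.4 − 116.6| = 55.2 Myr.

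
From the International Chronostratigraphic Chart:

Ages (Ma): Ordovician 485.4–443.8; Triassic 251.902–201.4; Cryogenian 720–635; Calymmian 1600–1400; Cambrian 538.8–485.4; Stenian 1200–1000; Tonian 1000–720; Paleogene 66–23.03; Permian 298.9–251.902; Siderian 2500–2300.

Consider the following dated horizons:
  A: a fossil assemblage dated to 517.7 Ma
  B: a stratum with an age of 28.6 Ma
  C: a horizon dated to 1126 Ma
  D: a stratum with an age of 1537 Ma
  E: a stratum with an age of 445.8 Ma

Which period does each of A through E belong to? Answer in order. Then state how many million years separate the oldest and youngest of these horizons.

Match each age against the start–end ranges in the excerpt: A = 517.7 Ma → Cambrian (538.8–485.4); B = 28.6 Ma → Paleogene (66–23.03); C = 1126 Ma → Stenian (1200–1000); D = 1537 Ma → Calymmian (1600–1400); E = 445.8 Ma → Ordovician (485.4–443.8).
The largest age is 1537 Ma and the smallest is 28.6 Ma; their difference is 1508.4 Myr.

A — Cambrian; B — Paleogene; C — Stenian; D — Calymmian; E — Ordovician; span 1508.4 million years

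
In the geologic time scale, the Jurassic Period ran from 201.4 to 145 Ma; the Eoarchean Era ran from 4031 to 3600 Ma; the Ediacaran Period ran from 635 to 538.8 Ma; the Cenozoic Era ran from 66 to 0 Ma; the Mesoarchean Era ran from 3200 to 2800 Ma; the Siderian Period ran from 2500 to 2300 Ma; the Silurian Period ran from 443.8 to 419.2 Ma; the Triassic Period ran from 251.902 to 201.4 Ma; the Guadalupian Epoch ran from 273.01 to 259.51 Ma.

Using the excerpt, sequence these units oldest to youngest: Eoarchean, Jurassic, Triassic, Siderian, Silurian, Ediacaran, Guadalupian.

Sorting by start age (descending Ma, since larger Ma = older): Eoarchean began 4031, Siderian began 2500, Ediacaran began 635, Silurian began 443.8, Guadalupian began 273.01, Triassic began 251.902, Jurassic began 201.4.

Eoarchean, Siderian, Ediacaran, Silurian, Guadalupian, Triassic, Jurassic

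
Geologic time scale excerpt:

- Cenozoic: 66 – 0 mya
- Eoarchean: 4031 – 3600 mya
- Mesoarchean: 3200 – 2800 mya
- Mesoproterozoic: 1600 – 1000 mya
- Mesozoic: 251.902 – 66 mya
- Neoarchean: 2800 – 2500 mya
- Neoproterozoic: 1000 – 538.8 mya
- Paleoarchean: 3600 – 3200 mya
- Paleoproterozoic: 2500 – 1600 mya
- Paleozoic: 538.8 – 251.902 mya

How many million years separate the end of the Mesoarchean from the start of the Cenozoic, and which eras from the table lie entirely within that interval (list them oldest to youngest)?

End of Mesoarchean = 2800 Ma; start of Cenozoic = 66 Ma.
Gap = 2800 − 66 = 2734 Myr.
Eras wholly inside 2800–66 Ma: Neoarchean (2800–2500), Paleoproterozoic (2500–1600), Mesoproterozoic (1600–1000), Neoproterozoic (1000–538.8), Paleozoic (538.8–251.902), Mesozoic (251.902–66).

2734 million years; Neoarchean, Paleoproterozoic, Mesoproterozoic, Neoproterozoic, Paleozoic, Mesozoic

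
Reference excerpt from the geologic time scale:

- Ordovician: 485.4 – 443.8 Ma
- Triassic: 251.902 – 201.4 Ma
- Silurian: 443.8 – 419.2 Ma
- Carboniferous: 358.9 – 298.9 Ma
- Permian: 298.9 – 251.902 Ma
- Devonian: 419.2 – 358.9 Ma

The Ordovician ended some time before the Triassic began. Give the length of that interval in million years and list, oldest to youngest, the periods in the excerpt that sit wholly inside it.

191.898 million years; Silurian, Devonian, Carboniferous, Permian

End of Ordovician = 443.8 Ma; start of Triassic = 251.902 Ma.
Gap = 443.8 − 251.902 = 191.898 Myr.
Periods wholly inside 443.8–251.902 Ma: Silurian (443.8–419.2), Devonian (419.2–358.9), Carboniferous (358.9–298.9), Permian (298.9–251.902).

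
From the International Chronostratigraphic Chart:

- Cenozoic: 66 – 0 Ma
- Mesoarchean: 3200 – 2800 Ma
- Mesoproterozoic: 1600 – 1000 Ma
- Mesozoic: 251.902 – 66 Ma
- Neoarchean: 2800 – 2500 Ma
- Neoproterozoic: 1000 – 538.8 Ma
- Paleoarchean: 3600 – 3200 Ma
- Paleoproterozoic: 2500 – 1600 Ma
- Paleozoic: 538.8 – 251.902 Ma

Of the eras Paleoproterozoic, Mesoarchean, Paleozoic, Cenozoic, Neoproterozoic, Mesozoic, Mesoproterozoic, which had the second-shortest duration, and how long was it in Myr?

Start − end for each: Paleoproterozoic 2500 − 1600 = 900; Mesoarchean 3200 − 2800 = 400; Paleozoic 538.8 − 251.902 = 286.898; Cenozoic 66 − 0 = 66; Neoproterozoic 1000 − 538.8 = 461.2; Mesozoic 251.902 − 66 = 185.902; Mesoproterozoic 1600 − 1000 = 600.
Ranking these from shortest: Cenozoic < Mesozoic < Paleozoic < Mesoarchean < Neoproterozoic < Mesoproterozoic < Paleoproterozoic.
Position 2 in that ranking is Mesozoic, which lasted 185.902 Myr.

Mesozoic, 185.902 million years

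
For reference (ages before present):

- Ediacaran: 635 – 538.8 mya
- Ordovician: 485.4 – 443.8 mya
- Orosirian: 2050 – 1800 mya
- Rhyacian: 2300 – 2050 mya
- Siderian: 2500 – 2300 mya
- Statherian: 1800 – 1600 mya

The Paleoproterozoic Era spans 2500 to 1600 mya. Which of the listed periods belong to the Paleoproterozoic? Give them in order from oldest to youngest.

Siderian, Rhyacian, Orosirian, Statherian

Periods with both bounds inside 2500–1600 Ma: Siderian (2500–2300), Rhyacian (2300–2050), Orosirian (2050–1800), Statherian (1800–1600).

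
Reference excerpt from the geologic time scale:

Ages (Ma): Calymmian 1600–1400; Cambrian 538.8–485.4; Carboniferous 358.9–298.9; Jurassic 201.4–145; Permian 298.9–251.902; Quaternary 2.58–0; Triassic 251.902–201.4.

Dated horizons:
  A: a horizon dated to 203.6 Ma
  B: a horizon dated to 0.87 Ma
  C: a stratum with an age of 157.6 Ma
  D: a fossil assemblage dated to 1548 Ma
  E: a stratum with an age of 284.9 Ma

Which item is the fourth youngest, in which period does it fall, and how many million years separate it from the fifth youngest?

E, in the Permian; 1263.1 million years to D

Smaller Ma means younger, so youngest first: B 0.87 < C 157.6 < A 203.6 < E 284.9 < D 1548.
Counting 4 along gives E (284.9 Ma); the excerpt puts that inside the Permian, 298.9–251.902 Ma.
Next in line is D (1548 Ma), and 1548 − 284.9 = 1263.1 Myr.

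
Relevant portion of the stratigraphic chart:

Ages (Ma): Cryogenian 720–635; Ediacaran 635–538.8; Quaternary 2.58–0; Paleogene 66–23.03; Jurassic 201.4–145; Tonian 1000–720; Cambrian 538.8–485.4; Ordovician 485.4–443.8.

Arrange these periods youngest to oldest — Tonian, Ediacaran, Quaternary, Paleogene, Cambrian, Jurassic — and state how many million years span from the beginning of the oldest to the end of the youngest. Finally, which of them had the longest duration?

Quaternary, Paleogene, Jurassic, Cambrian, Ediacaran, Tonian; total span 1000 Myr; longest is Tonian

Start ages (Ma): Tonian 1000, Ediacaran 635, Cambrian 538.8, Jurassic 201.4, Paleogene 66, Quaternary 2.58.
Ordered youngest to oldest: Quaternary, Paleogene, Jurassic, Cambrian, Ediacaran, Tonian.
Span = 1000 − 0 = 1000 Myr.
Durations: Quaternary 2.58, Cambrian 53.4, Tonian 280, Ediacaran 96.2, Paleogene 42.97, Jurassic 56.4 → longest is Tonian (280 Myr).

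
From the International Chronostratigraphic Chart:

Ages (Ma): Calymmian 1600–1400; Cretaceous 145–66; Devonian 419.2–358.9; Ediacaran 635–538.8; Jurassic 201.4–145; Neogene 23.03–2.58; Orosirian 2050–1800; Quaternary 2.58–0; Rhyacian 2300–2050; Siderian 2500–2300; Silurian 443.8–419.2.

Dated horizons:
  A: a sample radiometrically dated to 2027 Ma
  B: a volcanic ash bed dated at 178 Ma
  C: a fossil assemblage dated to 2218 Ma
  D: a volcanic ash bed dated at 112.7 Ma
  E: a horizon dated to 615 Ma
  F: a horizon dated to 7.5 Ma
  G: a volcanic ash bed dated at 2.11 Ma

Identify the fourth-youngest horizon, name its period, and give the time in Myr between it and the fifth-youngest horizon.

Sorted youngest-first by Ma: G (2.11), F (7.5), D (112.7), B (178), E (615), A (2027), C (2218).
The fourth youngest is B at 178 Ma, which lies in 201.4–145 Ma: the Jurassic.
The fifth youngest is E at 615 Ma; separation = |178 − 615| = 437 Myr.

B, in the Jurassic; 437 million years to E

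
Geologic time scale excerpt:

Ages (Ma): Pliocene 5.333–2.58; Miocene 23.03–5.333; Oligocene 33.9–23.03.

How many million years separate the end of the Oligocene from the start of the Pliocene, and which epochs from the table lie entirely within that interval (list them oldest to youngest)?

17.697 million years; Miocene

End of Oligocene = 23.03 Ma; start of Pliocene = 5.333 Ma.
Gap = 23.03 − 5.333 = 17.697 Myr.
Epochs wholly inside 23.03–5.333 Ma: Miocene (23.03–5.333).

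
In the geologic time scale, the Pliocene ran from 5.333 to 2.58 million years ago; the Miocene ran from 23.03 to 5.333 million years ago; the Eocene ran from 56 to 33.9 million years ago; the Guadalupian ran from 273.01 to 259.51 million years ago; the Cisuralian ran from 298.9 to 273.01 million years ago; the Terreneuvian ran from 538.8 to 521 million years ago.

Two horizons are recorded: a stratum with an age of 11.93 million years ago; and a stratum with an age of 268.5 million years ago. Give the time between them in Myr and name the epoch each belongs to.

256.57 million years apart; the first in the Miocene, the second in the Guadalupian

Elapsed time: 268.5 − 11.93 = 256.57 Myr.
11.93 Ma lies within 23.03–5.333 Ma: Miocene.
268.5 Ma lies within 273.01–259.51 Ma: Guadalupian.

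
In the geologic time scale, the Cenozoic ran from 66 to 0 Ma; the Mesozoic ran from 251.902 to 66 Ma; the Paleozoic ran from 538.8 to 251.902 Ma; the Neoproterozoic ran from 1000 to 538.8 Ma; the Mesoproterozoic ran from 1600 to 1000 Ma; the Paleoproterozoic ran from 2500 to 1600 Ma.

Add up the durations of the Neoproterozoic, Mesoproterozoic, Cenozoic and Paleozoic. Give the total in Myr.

Each duration: Neoproterozoic = 461.2; Mesoproterozoic = 600; Cenozoic = 66; Paleozoic = 286.898.
Sum: 461.2 + 600 + 66 + 286.898 = 1414.098 Myr.

1414.098 million years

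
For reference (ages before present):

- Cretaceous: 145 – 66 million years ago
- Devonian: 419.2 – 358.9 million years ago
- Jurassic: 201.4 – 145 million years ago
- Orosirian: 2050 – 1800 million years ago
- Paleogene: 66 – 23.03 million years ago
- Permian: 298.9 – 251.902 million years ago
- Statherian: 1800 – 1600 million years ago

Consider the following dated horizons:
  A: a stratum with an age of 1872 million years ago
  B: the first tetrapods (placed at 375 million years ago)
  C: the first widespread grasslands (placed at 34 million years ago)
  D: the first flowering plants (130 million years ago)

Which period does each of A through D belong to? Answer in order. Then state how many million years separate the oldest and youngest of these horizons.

A: 1872 Ma lies in 2050–1800 Ma, so Orosirian.
B: 375 Ma lies in 419.2–358.9 Ma, so Devonian.
C: 34 Ma lies in 66–23.03 Ma, so Paleogene.
D: 130 Ma lies in 145–66 Ma, so Cretaceous.
Oldest = 1872 Ma, youngest = 34 Ma → span 1838 Myr.

A — Orosirian; B — Devonian; C — Paleogene; D — Cretaceous; span 1838 million years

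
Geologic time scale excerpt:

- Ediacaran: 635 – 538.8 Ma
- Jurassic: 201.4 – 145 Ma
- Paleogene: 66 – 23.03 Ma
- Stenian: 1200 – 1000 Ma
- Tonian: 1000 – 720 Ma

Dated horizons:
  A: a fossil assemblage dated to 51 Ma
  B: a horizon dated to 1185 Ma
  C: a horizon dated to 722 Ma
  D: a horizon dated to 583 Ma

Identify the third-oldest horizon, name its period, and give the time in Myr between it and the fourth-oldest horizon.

D, in the Ediacaran; 532 million years to A

Sorted oldest-first by Ma: B (1185), C (722), D (583), A (51).
The third oldest is D at 583 Ma, which lies in 635–538.8 Ma: the Ediacaran.
The fourth oldest is A at 51 Ma; separation = |583 − 51| = 532 Myr.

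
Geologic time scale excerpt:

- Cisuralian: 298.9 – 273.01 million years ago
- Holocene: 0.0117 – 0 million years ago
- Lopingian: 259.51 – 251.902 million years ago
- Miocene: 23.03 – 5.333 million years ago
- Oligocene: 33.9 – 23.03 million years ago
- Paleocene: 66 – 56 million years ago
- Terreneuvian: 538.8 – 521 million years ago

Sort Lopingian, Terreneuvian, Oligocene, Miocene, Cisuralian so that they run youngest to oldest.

Miocene, then Oligocene, then Lopingian, then Cisuralian, then Terreneuvian

Sorting by start age (ascending Ma, since larger Ma = older): Miocene began 23.03, Oligocene began 33.9, Lopingian began 259.51, Cisuralian began 298.9, Terreneuvian began 538.8.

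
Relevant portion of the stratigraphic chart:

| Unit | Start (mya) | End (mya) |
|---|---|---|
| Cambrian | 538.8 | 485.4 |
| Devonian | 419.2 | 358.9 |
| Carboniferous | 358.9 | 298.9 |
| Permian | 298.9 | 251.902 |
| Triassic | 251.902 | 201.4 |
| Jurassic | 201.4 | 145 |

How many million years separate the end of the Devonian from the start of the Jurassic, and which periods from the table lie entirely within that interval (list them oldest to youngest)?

The Devonian closes at 358.9 Ma and the Jurassic opens at 201.4 Ma, so the interval is 358.9 − 201.4 = 157.5 Myr.
A period fits inside if it starts at or after 358.9 Ma and ends at or before 201.4 Ma; oldest first that gives Carboniferous, Permian, Triassic.

157.5 million years; Carboniferous, Permian, Triassic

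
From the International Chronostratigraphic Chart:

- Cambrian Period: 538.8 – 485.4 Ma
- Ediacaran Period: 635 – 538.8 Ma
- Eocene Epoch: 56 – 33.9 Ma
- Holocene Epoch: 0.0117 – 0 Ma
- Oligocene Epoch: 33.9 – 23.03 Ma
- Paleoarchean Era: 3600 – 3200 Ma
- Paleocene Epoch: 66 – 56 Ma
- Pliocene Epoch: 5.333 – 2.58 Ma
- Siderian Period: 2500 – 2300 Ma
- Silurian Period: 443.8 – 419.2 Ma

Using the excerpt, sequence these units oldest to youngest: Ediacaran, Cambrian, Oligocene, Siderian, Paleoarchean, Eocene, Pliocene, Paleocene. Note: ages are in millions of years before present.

Paleoarchean → Siderian → Ediacaran → Cambrian → Paleocene → Eocene → Oligocene → Pliocene

Sorting by start age (descending Ma, since larger Ma = older): Paleoarchean start 3600, Siderian start 2500, Ediacaran start 635, Cambrian start 538.8, Paleocene start 66, Eocene start 56, Oligocene start 33.9, Pliocene start 5.333.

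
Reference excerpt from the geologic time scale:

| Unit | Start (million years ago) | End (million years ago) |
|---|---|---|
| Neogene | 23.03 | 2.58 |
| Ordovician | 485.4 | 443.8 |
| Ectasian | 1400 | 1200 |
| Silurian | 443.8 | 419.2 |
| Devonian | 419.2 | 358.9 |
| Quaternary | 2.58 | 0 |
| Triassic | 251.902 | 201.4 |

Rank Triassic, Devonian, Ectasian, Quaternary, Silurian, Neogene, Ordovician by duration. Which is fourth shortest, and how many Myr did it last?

Ordovician, 41.6 million years

Start − end for each: Triassic 251.902 − 201.4 = 50.502; Devonian 419.2 − 358.9 = 60.3; Ectasian 1400 − 1200 = 200; Quaternary 2.58 − 0 = 2.58; Silurian 443.8 − 419.2 = 24.6; Neogene 23.03 − 2.58 = 20.45; Ordovician 485.4 − 443.8 = 41.6.
Ranking these from shortest: Quaternary < Neogene < Silurian < Ordovician < Triassic < Devonian < Ectasian.
Position 4 in that ranking is Ordovician, which lasted 41.6 Myr.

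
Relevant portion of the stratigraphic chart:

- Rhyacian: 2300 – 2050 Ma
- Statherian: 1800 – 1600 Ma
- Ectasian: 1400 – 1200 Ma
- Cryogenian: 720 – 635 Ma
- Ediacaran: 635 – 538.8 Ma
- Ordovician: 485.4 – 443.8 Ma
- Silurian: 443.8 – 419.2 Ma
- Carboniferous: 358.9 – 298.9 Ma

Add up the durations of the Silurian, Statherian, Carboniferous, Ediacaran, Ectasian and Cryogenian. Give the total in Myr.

Duration is start − end for each: (443.8 − 419.2) + (1800 − 1600) + (358.9 − 298.9) + (635 − 538.8) + (1400 − 1200) + (720 − 635).
That is 24.6 + 200 + 60 + 96.2 + 200 + 85, which totals 665.8 million years.

665.8 million years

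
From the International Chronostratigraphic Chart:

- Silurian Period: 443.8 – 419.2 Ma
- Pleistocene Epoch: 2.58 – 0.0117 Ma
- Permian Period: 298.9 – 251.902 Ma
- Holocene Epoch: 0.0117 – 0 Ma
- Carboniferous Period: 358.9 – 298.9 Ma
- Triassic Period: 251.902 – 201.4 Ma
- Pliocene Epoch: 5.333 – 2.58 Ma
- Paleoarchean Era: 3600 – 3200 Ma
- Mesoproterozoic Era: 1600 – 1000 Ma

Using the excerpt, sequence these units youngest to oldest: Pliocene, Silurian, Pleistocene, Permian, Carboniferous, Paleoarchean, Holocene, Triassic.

Holocene, Pleistocene, Pliocene, Triassic, Permian, Carboniferous, Silurian, Paleoarchean

Read off each span (Ma): Pliocene 5.333–2.58; Silurian 443.8–419.2; Pleistocene 2.58–0.0117; Permian 298.9–251.902; Carboniferous 358.9–298.9; Paleoarchean 3600–3200; Holocene 0.0117–0; Triassic 251.902–201.4.
Larger Ma is older, so oldest→youngest is Paleoarchean, Silurian, Carboniferous, Permian, Triassic, Pliocene, Pleistocene, Holocene; reverse it for youngest→oldest.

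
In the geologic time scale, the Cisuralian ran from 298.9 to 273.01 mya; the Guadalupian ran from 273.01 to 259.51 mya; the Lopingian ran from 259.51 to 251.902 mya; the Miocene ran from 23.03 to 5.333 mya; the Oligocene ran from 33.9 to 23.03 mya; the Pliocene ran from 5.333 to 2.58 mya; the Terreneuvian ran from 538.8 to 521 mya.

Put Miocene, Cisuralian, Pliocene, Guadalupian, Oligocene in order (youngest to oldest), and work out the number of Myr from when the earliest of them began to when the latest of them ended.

Pliocene, Miocene, Oligocene, Guadalupian, Cisuralian; total span 296.32 Myr

Start ages (Ma): Cisuralian 298.9, Guadalupian 273.01, Oligocene 33.9, Miocene 23.03, Pliocene 5.333.
Ordered youngest to oldest: Pliocene, Miocene, Oligocene, Guadalupian, Cisuralian.
Span = 298.9 − 2.58 = 296.32 Myr.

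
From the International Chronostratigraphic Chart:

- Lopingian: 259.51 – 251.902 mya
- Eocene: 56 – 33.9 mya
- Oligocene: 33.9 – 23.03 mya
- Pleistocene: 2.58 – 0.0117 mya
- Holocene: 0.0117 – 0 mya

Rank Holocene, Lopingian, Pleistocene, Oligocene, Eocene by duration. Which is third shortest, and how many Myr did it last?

Lopingian, 7.608 million years

Durations: Holocene 0.0117; Lopingian 7.608; Pleistocene 2.5683; Oligocene 10.87; Eocene 22.1 Myr.
Sorted shortest-first: Holocene (0.0117), Pleistocene (2.5683), Lopingian (7.608), Oligocene (10.87), Eocene (22.1).
The third shortest is Lopingian at 7.608 Myr.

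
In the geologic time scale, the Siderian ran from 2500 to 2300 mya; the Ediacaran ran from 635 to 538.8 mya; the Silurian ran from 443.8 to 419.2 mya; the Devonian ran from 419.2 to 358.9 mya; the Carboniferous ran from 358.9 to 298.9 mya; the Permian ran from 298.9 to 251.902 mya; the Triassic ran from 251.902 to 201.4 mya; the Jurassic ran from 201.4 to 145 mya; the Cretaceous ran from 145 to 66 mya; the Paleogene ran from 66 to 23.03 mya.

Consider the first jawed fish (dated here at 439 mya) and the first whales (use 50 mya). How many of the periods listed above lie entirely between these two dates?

The older date is 439 Ma and the younger is 50 Ma.
Periods with start < 439 and end > 50 Ma: Devonian (419.2–358.9), Carboniferous (358.9–298.9), Permian (298.9–251.902), Triassic (251.902–201.4), Jurassic (201.4–145), Cretaceous (145–66).
That is 6 complete periods.

6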